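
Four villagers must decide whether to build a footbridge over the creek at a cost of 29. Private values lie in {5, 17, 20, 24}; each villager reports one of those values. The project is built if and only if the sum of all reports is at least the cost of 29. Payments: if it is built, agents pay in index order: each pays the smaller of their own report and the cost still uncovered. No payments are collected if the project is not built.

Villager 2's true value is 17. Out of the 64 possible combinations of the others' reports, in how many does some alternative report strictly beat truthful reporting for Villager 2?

47

Others report (5, 5, 17): truth gives 0; report 5 gives 12 > 0. Violating.
Others report (5, 5, 20): truth gives 0; report 5 gives 12 > 0. Violating.
Others report (5, 5, 24): truth gives 0; report 5 gives 12 > 0. Violating.
Others report (5, 17, 5): truth gives 0; report 5 gives 12 > 0. Violating.
Others report (5, 5, 5): truth gives 0; no alternative beats it.
Others report (24, 5, 5): truth gives 12; no alternative beats it.
(Checking all 64 profiles: 47 have a profitable deviation, 17 do not.)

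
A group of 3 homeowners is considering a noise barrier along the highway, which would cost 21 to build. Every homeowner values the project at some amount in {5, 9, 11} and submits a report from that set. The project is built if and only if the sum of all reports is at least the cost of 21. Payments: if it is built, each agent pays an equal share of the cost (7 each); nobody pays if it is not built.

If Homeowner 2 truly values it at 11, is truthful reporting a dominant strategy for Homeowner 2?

Check each profile of the others' reports and compare truth against every alternative report.
Others report (5, 5): truth gives 4, best alternative gives 0.
Others report (5, 9): truth gives 4, best alternative gives 4.
Others report (5, 11): truth gives 4, best alternative gives 4.
Others report (9, 5): truth gives 4, best alternative gives 4.
Others report (9, 9): truth gives 4, best alternative gives 4.
Others report (9, 11): truth gives 4, best alternative gives 4.
(Remaining 3 profiles checked similarly; truth is weakly best in each.)
In every case the truthful report is at least as good as any alternative, so it is a dominant strategy.

Yes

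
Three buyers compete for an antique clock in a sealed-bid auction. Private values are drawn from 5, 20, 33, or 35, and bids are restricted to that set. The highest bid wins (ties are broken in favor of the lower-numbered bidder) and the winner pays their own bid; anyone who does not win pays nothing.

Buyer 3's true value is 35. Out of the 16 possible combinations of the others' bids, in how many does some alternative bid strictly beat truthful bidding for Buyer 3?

4

Others bid (5, 5): truth gives 0; bid 20 gives 15 > 0. Violating.
Others bid (5, 20): truth gives 0; bid 33 gives 2 > 0. Violating.
Others bid (20, 5): truth gives 0; bid 33 gives 2 > 0. Violating.
Others bid (20, 20): truth gives 0; bid 33 gives 2 > 0. Violating.
Others bid (5, 33): truth gives 0; no alternative beats it.
Others bid (5, 35): truth gives 0; no alternative beats it.
(Checking all 16 profiles: 4 have a profitable deviation, 12 do not.)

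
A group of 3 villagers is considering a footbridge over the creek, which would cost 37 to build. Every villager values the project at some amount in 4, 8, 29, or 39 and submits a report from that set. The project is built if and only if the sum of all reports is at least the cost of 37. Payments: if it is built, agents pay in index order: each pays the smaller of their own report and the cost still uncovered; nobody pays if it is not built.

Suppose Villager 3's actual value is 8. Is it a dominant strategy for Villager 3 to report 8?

Check each profile of the others' reports and compare truth against every alternative report.
Others report (4, 39): truth gives 8, best alternative gives 8.
Others report (8, 29): truth gives 8, best alternative gives 8.
Others report (8, 39): truth gives 8, best alternative gives 8.
Others report (29, 8): truth gives 8, best alternative gives 8.
Others report (29, 29): truth gives 8, best alternative gives 8.
Others report (29, 39): truth gives 8, best alternative gives 8.
(Remaining 10 profiles checked similarly; truth is weakly best in each.)
In every case the truthful report is at least as good as any alternative, so it is a dominant strategy.

Yes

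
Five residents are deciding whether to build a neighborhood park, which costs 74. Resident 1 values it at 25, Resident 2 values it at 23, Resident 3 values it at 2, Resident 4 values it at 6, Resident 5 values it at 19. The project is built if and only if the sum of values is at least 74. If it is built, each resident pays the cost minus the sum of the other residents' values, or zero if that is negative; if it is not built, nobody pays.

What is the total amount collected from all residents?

70

Total value 75 ≥ cost 74, so it is built.
Resident 1: others sum to 50; max(0, 74 - 50) = 24.
Resident 2: others sum to 52; max(0, 74 - 52) = 22.
Resident 3: others sum to 73; max(0, 74 - 73) = 1.
Resident 4: others sum to 69; max(0, 74 - 69) = 5.
Resident 5: others sum to 56; max(0, 74 - 56) = 18.
Total collected = 24 + 22 + 1 + 5 + 18 = 70.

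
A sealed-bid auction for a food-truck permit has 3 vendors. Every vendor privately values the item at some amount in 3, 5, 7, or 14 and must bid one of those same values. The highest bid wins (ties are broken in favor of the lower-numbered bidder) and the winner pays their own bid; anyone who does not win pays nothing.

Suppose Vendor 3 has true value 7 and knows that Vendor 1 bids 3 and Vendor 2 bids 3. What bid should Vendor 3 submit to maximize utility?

Bid 3: loses, pays 0, utility 0.
Bid 5: wins, pays 5, utility 7 - 5 = 2.
Bid 7: wins, pays 7, utility 7 - 7 = 0.
Bid 14: wins, pays 14, utility 7 - 14 = -7.
The best choice is 5 with utility 2.

5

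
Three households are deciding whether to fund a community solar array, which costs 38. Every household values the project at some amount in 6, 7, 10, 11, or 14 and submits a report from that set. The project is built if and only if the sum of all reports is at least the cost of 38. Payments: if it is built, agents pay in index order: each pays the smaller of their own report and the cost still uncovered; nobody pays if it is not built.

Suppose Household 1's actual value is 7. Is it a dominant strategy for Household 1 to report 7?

Check each profile of the others' reports and compare truth against every alternative report.
Others report (6, 6): truth gives 0, best alternative gives 0.
Others report (6, 7): truth gives 0, best alternative gives 0.
Others report (6, 10): truth gives 0, best alternative gives 0.
Others report (6, 11): truth gives 0, best alternative gives 0.
Others report (6, 14): truth gives 0, best alternative gives 0.
Others report (7, 6): truth gives 0, best alternative gives 0.
(Remaining 19 profiles checked similarly; truth is weakly best in each.)
In every case the truthful report is at least as good as any alternative, so it is a dominant strategy.

Yes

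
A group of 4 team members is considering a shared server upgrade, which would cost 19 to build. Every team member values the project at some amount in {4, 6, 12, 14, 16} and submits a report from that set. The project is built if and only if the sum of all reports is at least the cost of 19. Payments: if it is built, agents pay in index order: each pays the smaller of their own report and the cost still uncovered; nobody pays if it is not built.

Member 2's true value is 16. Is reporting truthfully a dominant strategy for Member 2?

Consider the case where Member 1 reports 4, Member 3 reports 4 and Member 4 reports 4.
Truthful report 16: project built, pays 15, utility 16 - 15 = 1.
Report 12 instead: project built, pays 12, utility 16 - 12 = 4.
Since 4 > 1, reporting 12 is strictly better here, so truthful reporting is not dominant.

No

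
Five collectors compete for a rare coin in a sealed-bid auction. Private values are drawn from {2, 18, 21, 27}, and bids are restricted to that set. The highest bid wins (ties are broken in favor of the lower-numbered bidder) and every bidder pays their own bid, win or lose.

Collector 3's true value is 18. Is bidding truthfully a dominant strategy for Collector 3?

Consider the case where Collector 1 bids 2, Collector 2 bids 2, Collector 4 bids 2 and Collector 5 bids 21.
Truthful bid 18: loses but pays 18, utility -18.
Bid 2 instead: loses but pays 2, utility -2.
Since -2 > -18, bidding 2 is strictly better here, so truthful bidding is not dominant.

No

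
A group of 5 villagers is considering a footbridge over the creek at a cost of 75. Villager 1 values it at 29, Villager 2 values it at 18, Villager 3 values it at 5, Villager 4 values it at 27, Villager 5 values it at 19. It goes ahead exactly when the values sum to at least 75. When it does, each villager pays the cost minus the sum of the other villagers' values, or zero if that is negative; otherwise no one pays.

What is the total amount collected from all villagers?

Total value 98 ≥ cost 75, so it is built.
Villager 1: others sum to 69; max(0, 75 - 69) = 6.
Villager 2: others sum to 80; max(0, 75 - 80) = 0.
Villager 3: others sum to 93; max(0, 75 - 93) = 0.
Villager 4: others sum to 71; max(0, 75 - 71) = 4.
Villager 5: others sum to 79; max(0, 75 - 79) = 0.
Total collected = 6 + 0 + 0 + 4 + 0 = 10.

10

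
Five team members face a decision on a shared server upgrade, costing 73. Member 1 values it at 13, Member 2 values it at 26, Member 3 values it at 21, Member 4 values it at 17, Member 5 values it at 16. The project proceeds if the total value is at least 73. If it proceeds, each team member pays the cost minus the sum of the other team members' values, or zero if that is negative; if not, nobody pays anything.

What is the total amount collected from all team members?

Total value 93 ≥ cost 73, so it is built.
Member 1: others sum to 80; max(0, 73 - 80) = 0.
Member 2: others sum to 67; max(0, 73 - 67) = 6.
Member 3: others sum to 72; max(0, 73 - 72) = 1.
Member 4: others sum to 76; max(0, 73 - 76) = 0.
Member 5: others sum to 77; max(0, 73 - 77) = 0.
Total collected = 0 + 6 + 1 + 0 + 0 = 7.

7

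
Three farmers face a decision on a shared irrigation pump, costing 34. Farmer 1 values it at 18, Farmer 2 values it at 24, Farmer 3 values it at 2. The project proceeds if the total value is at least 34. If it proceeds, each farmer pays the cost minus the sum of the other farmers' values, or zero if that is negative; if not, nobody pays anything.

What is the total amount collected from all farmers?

22

Total value 44 ≥ cost 34, so it is built.
Farmer 1: others sum to 26; max(0, 34 - 26) = 8.
Farmer 2: others sum to 20; max(0, 34 - 20) = 14.
Farmer 3: others sum to 42; max(0, 34 - 42) = 0.
Total collected = 8 + 14 + 0 = 22.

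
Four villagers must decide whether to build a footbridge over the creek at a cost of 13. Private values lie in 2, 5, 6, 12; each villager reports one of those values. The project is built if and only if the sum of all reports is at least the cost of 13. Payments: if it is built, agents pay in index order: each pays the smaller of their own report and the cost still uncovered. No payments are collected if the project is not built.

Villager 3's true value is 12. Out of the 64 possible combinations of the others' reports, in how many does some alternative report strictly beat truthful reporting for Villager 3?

21

Others report (2, 2, 5): truth gives 3; report 5 gives 7 > 3. Violating.
Others report (2, 2, 6): truth gives 3; report 5 gives 7 > 3. Violating.
Others report (2, 2, 12): truth gives 3; report 2 gives 10 > 3. Violating.
Others report (2, 5, 2): truth gives 6; report 5 gives 7 > 6. Violating.
Others report (2, 2, 2): truth gives 3; no alternative beats it.
Others report (2, 6, 2): truth gives 7; no alternative beats it.
(Checking all 64 profiles: 21 have a profitable deviation, 43 do not.)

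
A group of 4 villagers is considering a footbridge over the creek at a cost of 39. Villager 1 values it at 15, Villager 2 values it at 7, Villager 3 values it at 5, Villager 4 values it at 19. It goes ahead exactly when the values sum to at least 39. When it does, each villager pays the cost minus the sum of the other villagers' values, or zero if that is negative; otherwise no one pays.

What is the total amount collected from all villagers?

Total value 46 ≥ cost 39, so it is built.
Villager 1: others sum to 31; max(0, 39 - 31) = 8.
Villager 2: others sum to 39; max(0, 39 - 39) = 0.
Villager 3: others sum to 41; max(0, 39 - 41) = 0.
Villager 4: others sum to 27; max(0, 39 - 27) = 12.
Total collected = 8 + 0 + 0 + 12 = 20.

20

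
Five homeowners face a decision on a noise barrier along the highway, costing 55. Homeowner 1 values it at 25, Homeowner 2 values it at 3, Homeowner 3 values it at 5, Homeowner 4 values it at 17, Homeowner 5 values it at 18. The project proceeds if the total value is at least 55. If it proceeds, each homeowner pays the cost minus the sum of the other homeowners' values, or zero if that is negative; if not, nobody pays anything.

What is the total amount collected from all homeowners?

21

Total value 68 ≥ cost 55, so it is built.
Homeowner 1: others sum to 43; max(0, 55 - 43) = 12.
Homeowner 2: others sum to 65; max(0, 55 - 65) = 0.
Homeowner 3: others sum to 63; max(0, 55 - 63) = 0.
Homeowner 4: others sum to 51; max(0, 55 - 51) = 4.
Homeowner 5: others sum to 50; max(0, 55 - 50) = 5.
Total collected = 12 + 0 + 0 + 4 + 5 = 21.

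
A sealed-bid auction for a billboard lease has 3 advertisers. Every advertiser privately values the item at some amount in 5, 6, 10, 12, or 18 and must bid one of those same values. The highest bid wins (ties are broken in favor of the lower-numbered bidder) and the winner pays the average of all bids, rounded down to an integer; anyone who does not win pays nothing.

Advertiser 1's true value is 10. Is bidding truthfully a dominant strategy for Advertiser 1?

Consider the case where Advertiser 2 bids 5 and Advertiser 3 bids 5.
Truthful bid 10: wins, pays 6, utility 10 - 6 = 4.
Bid 5 instead: wins, pays 5, utility 10 - 5 = 5.
Since 5 > 4, bidding 5 is strictly better here, so truthful bidding is not dominant.

No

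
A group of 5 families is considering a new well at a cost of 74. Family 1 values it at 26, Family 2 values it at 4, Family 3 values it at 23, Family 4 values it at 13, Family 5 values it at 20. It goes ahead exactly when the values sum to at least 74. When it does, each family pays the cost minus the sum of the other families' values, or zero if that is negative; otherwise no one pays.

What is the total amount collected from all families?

Total value 86 ≥ cost 74, so it is built.
Family 1: others sum to 60; max(0, 74 - 60) = 14.
Family 2: others sum to 82; max(0, 74 - 82) = 0.
Family 3: others sum to 63; max(0, 74 - 63) = 11.
Family 4: others sum to 73; max(0, 74 - 73) = 1.
Family 5: others sum to 66; max(0, 74 - 66) = 8.
Total collected = 14 + 0 + 11 + 1 + 8 = 34.

34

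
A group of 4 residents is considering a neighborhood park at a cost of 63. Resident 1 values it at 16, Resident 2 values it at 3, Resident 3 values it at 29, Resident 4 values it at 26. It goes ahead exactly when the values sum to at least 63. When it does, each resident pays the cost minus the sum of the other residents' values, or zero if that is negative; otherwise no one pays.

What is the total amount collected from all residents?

38

Total value 74 ≥ cost 63, so it is built.
Resident 1: others sum to 58; max(0, 63 - 58) = 5.
Resident 2: others sum to 71; max(0, 63 - 71) = 0.
Resident 3: others sum to 45; max(0, 63 - 45) = 18.
Resident 4: others sum to 48; max(0, 63 - 48) = 15.
Total collected = 5 + 0 + 18 + 15 = 38.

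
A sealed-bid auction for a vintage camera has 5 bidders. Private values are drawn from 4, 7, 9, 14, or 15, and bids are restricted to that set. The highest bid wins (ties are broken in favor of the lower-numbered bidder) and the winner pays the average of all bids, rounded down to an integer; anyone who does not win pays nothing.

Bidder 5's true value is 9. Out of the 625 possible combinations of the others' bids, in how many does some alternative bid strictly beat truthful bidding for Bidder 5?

Others bid (4, 4, 4, 4): truth gives 4; bid 7 gives 5 > 4. Violating.
Others bid (4, 4, 4, 9): truth gives 0; bid 14 gives 2 > 0. Violating.
Others bid (4, 4, 4, 14): truth gives 0; bid 15 gives 1 > 0. Violating.
Others bid (4, 4, 7, 9): truth gives 0; bid 14 gives 2 > 0. Violating.
Others bid (4, 4, 4, 7): truth gives 4; no alternative beats it.
Others bid (4, 4, 4, 15): truth gives 0; no alternative beats it.
(Checking all 625 profiles: 67 have a profitable deviation, 558 do not.)

67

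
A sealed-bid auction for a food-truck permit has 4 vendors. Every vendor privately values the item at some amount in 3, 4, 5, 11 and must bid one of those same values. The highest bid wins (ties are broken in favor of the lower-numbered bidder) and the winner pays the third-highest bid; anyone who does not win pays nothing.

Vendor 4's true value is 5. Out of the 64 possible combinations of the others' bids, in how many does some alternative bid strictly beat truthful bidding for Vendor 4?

Others bid (3, 3, 5): truth gives 0; bid 11 gives 2 > 0. Violating.
Others bid (3, 4, 5): truth gives 0; bid 11 gives 1 > 0. Violating.
Others bid (3, 5, 3): truth gives 0; bid 11 gives 2 > 0. Violating.
Others bid (3, 5, 4): truth gives 0; bid 11 gives 1 > 0. Violating.
Others bid (3, 3, 3): truth gives 2; no alternative beats it.
Others bid (3, 3, 4): truth gives 2; no alternative beats it.
(Checking all 64 profiles: 12 have a profitable deviation, 52 do not.)

12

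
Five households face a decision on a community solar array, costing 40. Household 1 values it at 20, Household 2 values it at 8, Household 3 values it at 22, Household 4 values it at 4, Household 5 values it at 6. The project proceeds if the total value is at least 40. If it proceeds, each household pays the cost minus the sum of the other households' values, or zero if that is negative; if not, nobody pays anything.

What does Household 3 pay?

Total value 60 ≥ cost 40, so the project is built.
The other households' values sum to 38.
Cost minus that sum is 40 - 38 = 2.

2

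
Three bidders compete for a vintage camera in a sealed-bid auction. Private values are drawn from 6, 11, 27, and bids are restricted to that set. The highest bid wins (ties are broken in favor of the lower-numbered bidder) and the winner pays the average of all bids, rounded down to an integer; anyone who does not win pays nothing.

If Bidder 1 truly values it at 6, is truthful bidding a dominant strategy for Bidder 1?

Yes

Check each profile of the others' bids and compare truth against every alternative bid.
Others bid (11, 11): truth gives 0, best alternative gives -5.
Others bid (6, 11): truth gives 0, best alternative gives -3.
Others bid (11, 6): truth gives 0, best alternative gives -3.
Others bid (6, 6): truth gives 0, best alternative gives -1.
Others bid (6, 27): truth gives 0, best alternative gives 0.
Others bid (11, 27): truth gives 0, best alternative gives 0.
(Remaining 3 profiles checked similarly; truth is weakly best in each.)
In every case the truthful bid is at least as good as any alternative, so it is a dominant strategy.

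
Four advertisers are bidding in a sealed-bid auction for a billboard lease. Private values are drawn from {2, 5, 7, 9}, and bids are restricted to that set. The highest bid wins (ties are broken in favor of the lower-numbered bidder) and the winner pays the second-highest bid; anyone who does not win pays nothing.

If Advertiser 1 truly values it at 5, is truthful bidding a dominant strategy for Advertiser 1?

Check each profile of the others' bids and compare truth against every alternative bid.
Others bid (2, 2, 2): truth gives 3, best alternative gives 3.
Others bid (2, 2, 5): truth gives 0, best alternative gives 0.
Others bid (2, 2, 7): truth gives 0, best alternative gives 0.
Others bid (2, 2, 9): truth gives 0, best alternative gives 0.
Others bid (2, 5, 2): truth gives 0, best alternative gives 0.
Others bid (2, 5, 5): truth gives 0, best alternative gives 0.
(Remaining 58 profiles checked similarly; truth is weakly best in each.)
In every case the truthful bid is at least as good as any alternative, so it is a dominant strategy.

Yes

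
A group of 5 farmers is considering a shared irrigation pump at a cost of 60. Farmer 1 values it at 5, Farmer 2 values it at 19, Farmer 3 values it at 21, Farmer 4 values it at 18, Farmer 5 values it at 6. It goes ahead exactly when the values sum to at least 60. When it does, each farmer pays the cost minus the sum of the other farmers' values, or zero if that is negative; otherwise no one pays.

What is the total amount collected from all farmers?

31

Total value 69 ≥ cost 60, so it is built.
Farmer 1: others sum to 64; max(0, 60 - 64) = 0.
Farmer 2: others sum to 50; max(0, 60 - 50) = 10.
Farmer 3: others sum to 48; max(0, 60 - 48) = 12.
Farmer 4: others sum to 51; max(0, 60 - 51) = 9.
Farmer 5: others sum to 63; max(0, 60 - 63) = 0.
Total collected = 0 + 10 + 12 + 9 + 0 = 31.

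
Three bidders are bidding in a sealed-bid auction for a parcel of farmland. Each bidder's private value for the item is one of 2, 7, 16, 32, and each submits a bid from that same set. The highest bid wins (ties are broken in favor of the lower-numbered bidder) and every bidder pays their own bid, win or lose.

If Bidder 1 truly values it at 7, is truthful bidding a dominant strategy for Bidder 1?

Consider the case where Bidder 2 bids 2 and Bidder 3 bids 2.
Truthful bid 7: wins, pays 7, utility 7 - 7 = 0.
Bid 2 instead: wins, pays 2, utility 7 - 2 = 5.
Since 5 > 0, bidding 2 is strictly better here, so truthful bidding is not dominant.

No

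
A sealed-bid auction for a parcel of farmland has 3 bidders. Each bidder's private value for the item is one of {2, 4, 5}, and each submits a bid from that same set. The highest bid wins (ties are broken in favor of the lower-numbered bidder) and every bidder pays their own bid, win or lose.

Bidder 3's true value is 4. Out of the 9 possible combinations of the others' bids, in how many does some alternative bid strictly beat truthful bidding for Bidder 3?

Others bid (2, 4): truth gives -4; bid 5 gives -1 > -4. Violating.
Others bid (2, 5): truth gives -4; bid 2 gives -2 > -4. Violating.
Others bid (4, 2): truth gives -4; bid 5 gives -1 > -4. Violating.
Others bid (4, 4): truth gives -4; bid 5 gives -1 > -4. Violating.
Others bid (2, 2): truth gives 0; no alternative beats it.
(Checking all 9 profiles: 8 have a profitable deviation, 1 does not.)

8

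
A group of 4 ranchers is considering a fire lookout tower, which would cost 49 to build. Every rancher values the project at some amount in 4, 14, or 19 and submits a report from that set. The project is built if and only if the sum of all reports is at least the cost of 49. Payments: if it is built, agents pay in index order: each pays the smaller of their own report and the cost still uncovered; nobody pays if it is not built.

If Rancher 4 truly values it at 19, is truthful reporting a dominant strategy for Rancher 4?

Check each profile of the others' reports and compare truth against every alternative report.
Others report (4, 14, 14): truth gives 2, best alternative gives 0.
Others report (14, 4, 14): truth gives 2, best alternative gives 0.
Others report (14, 14, 4): truth gives 2, best alternative gives 0.
Others report (14, 19, 19): truth gives 19, best alternative gives 19.
Others report (19, 14, 19): truth gives 19, best alternative gives 19.
Others report (19, 19, 14): truth gives 19, best alternative gives 19.
(Remaining 21 profiles checked similarly; truth is weakly best in each.)
In every case the truthful report is at least as good as any alternative, so it is a dominant strategy.

Yes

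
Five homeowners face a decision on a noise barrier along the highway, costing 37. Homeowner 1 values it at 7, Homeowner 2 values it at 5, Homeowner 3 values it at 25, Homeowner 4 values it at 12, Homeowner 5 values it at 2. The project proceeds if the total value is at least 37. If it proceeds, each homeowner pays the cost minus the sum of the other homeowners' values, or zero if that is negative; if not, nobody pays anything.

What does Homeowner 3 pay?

11

Total value 51 ≥ cost 37, so the project is built.
The other homeowners' values sum to 26.
Cost minus that sum is 37 - 26 = 11.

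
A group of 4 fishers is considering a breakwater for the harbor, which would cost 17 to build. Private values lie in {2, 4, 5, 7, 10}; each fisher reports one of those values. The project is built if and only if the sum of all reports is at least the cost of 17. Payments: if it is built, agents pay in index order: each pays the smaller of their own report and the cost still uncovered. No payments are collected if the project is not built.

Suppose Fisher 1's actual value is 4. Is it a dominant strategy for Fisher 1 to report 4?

Consider the case where Fisher 2 reports 2, Fisher 3 reports 4 and Fisher 4 reports 10.
Truthful report 4: project built, pays 4, utility 4 - 4 = 0.
Report 2 instead: project built, pays 2, utility 4 - 2 = 2.
Since 2 > 0, reporting 2 is strictly better here, so truthful reporting is not dominant.

No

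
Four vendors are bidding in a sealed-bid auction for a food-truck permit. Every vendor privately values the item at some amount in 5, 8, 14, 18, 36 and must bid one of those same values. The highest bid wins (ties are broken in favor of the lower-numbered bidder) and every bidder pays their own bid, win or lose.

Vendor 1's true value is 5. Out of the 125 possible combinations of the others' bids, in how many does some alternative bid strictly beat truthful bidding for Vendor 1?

7

Others bid (5, 5, 8): truth gives -5; bid 8 gives -3 > -5. Violating.
Others bid (5, 8, 5): truth gives -5; bid 8 gives -3 > -5. Violating.
Others bid (5, 8, 8): truth gives -5; bid 8 gives -3 > -5. Violating.
Others bid (8, 5, 5): truth gives -5; bid 8 gives -3 > -5. Violating.
Others bid (5, 5, 5): truth gives 0; no alternative beats it.
Others bid (5, 5, 14): truth gives -5; no alternative beats it.
(Checking all 125 profiles: 7 have a profitable deviation, 118 do not.)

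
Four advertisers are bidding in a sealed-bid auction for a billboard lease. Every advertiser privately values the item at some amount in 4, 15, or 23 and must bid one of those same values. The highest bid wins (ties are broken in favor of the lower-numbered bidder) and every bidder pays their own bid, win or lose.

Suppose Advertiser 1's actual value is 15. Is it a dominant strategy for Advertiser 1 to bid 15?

Consider the case where Advertiser 2 bids 4, Advertiser 3 bids 4 and Advertiser 4 bids 4.
Truthful bid 15: wins, pays 15, utility 15 - 15 = 0.
Bid 4 instead: wins, pays 4, utility 15 - 4 = 11.
Since 11 > 0, bidding 4 is strictly better here, so truthful bidding is not dominant.

No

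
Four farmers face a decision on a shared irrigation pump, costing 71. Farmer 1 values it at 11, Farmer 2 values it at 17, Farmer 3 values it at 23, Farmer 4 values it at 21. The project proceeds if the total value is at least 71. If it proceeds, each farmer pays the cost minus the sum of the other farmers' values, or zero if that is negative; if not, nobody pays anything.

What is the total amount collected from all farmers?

68

Total value 72 ≥ cost 71, so it is built.
Farmer 1: others sum to 61; max(0, 71 - 61) = 10.
Farmer 2: others sum to 55; max(0, 71 - 55) = 16.
Farmer 3: others sum to 49; max(0, 71 - 49) = 22.
Farmer 4: others sum to 51; max(0, 71 - 51) = 20.
Total collected = 10 + 16 + 22 + 20 = 68.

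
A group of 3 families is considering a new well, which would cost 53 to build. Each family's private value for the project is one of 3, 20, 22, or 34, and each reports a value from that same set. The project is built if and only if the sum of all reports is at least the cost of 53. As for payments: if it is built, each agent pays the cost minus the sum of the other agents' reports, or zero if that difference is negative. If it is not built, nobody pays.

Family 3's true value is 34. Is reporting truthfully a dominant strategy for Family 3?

Yes

Check each profile of the others' reports and compare truth against every alternative report.
Others report (3, 22): truth gives 6, best alternative gives 0.
Others report (22, 3): truth gives 6, best alternative gives 0.
Others report (3, 20): truth gives 4, best alternative gives 0.
Others report (20, 3): truth gives 4, best alternative gives 0.
Others report (20, 34): truth gives 34, best alternative gives 34.
Others report (22, 34): truth gives 34, best alternative gives 34.
(Remaining 10 profiles checked similarly; truth is weakly best in each.)
In every case the truthful report is at least as good as any alternative, so it is a dominant strategy.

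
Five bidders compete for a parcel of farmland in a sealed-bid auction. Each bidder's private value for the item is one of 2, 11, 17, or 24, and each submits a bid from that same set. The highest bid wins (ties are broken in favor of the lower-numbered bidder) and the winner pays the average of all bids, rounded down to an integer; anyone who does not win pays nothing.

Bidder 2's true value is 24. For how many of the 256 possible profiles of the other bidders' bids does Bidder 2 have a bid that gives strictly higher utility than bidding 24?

Others bid (2, 2, 2, 2): truth gives 18; bid 11 gives 21 > 18. Violating.
Others bid (2, 2, 2, 11): truth gives 16; bid 11 gives 19 > 16. Violating.
Others bid (2, 2, 2, 17): truth gives 15; bid 17 gives 16 > 15. Violating.
Others bid (2, 2, 11, 2): truth gives 16; bid 11 gives 19 > 16. Violating.
Others bid (2, 2, 2, 24): truth gives 14; no alternative beats it.
Others bid (2, 2, 11, 24): truth gives 12; no alternative beats it.
(Checking all 256 profiles: 54 have a profitable deviation, 202 do not.)

54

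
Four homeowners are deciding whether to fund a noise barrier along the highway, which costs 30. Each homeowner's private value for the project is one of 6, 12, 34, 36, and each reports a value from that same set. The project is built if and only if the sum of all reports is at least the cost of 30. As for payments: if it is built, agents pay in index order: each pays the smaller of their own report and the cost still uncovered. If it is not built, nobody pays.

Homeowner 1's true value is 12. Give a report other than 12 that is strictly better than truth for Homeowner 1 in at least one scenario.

6

Suppose Homeowner 2 reports 6, Homeowner 3 reports 6 and Homeowner 4 reports 12.
Report 12: project built, pays 12, utility 12 - 12 = 0.
Report 6: project built, pays 6, utility 12 - 6 = 6.
So reporting 6 beats truth here (6 > 0).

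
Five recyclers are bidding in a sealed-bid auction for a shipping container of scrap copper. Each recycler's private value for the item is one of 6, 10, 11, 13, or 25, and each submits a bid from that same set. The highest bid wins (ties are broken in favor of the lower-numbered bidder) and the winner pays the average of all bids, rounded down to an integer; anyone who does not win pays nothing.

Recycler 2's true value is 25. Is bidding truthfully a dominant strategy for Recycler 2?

No

Consider the case where Recycler 1 bids 6, Recycler 3 bids 6, Recycler 4 bids 6 and Recycler 5 bids 6.
Truthful bid 25: wins, pays 9, utility 25 - 9 = 16.
Bid 10 instead: wins, pays 6, utility 25 - 6 = 19.
Since 19 > 16, bidding 10 is strictly better here, so truthful bidding is not dominant.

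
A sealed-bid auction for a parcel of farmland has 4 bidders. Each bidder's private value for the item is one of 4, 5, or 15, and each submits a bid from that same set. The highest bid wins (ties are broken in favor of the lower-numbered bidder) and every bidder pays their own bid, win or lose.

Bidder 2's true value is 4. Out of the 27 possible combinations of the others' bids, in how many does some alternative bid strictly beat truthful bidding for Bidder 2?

Others bid (4, 4, 4): truth gives -4; bid 5 gives -1 > -4. Violating.
Others bid (4, 4, 5): truth gives -4; bid 5 gives -1 > -4. Violating.
Others bid (4, 5, 4): truth gives -4; bid 5 gives -1 > -4. Violating.
Others bid (4, 5, 5): truth gives -4; bid 5 gives -1 > -4. Violating.
Others bid (4, 4, 15): truth gives -4; no alternative beats it.
Others bid (4, 5, 15): truth gives -4; no alternative beats it.
(Checking all 27 profiles: 4 have a profitable deviation, 23 do not.)

4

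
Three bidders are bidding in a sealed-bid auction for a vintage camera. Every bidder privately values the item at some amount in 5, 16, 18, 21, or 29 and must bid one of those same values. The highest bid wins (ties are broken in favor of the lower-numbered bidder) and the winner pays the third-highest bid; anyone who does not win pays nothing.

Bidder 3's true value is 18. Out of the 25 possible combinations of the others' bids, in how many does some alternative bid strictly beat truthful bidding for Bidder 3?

Others bid (5, 18): truth gives 0; bid 21 gives 13 > 0. Violating.
Others bid (5, 21): truth gives 0; bid 29 gives 13 > 0. Violating.
Others bid (16, 18): truth gives 0; bid 21 gives 2 > 0. Violating.
Others bid (16, 21): truth gives 0; bid 29 gives 2 > 0. Violating.
Others bid (5, 5): truth gives 13; no alternative beats it.
Others bid (5, 16): truth gives 13; no alternative beats it.
(Checking all 25 profiles: 8 have a profitable deviation, 17 do not.)

8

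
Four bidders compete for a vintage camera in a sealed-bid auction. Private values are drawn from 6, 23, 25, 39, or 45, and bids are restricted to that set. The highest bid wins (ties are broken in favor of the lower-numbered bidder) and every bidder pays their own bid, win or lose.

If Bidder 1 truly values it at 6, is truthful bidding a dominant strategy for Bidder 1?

Yes

Check each profile of the others' bids and compare truth against every alternative bid.
Others bid (6, 6, 6): truth gives 0, best alternative gives -17.
Others bid (6, 6, 39): truth gives -6, best alternative gives -23.
Others bid (6, 6, 45): truth gives -6, best alternative gives -23.
Others bid (6, 23, 39): truth gives -6, best alternative gives -23.
Others bid (6, 23, 45): truth gives -6, best alternative gives -23.
Others bid (6, 25, 39): truth gives -6, best alternative gives -23.
(Remaining 119 profiles checked similarly; truth is weakly best in each.)
In every case the truthful bid is at least as good as any alternative, so it is a dominant strategy.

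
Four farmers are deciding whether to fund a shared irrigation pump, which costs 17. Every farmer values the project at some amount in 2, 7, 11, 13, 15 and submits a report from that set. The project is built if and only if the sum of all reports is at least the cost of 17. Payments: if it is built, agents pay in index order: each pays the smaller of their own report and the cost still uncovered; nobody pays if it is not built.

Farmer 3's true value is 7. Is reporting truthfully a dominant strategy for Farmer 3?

No

Consider the case where Farmer 1 reports 2, Farmer 2 reports 2 and Farmer 4 reports 11.
Truthful report 7: project built, pays 7, utility 7 - 7 = 0.
Report 2 instead: project built, pays 2, utility 7 - 2 = 5.
Since 5 > 0, reporting 2 is strictly better here, so truthful reporting is not dominant.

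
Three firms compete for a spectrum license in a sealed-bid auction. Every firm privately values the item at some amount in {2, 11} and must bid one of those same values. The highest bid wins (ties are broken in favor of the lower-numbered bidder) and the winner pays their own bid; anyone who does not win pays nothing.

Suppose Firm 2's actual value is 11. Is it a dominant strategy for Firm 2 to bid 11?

Check each profile of the others' bids and compare truth against every alternative bid.
Others bid (2, 2): truth gives 0, best alternative gives 0.
Others bid (2, 11): truth gives 0, best alternative gives 0.
Others bid (11, 2): truth gives 0, best alternative gives 0.
Others bid (11, 11): truth gives 0, best alternative gives 0.
In every case the truthful bid is at least as good as any alternative, so it is a dominant strategy.

Yes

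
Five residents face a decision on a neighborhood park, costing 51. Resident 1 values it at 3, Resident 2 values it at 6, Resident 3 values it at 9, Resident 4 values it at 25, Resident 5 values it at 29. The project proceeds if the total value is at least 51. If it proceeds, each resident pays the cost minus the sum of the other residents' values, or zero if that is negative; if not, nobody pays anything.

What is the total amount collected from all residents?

Total value 72 ≥ cost 51, so it is built.
Resident 1: others sum to 69; max(0, 51 - 69) = 0.
Resident 2: others sum to 66; max(0, 51 - 66) = 0.
Resident 3: others sum to 63; max(0, 51 - 63) = 0.
Resident 4: others sum to 47; max(0, 51 - 47) = 4.
Resident 5: others sum to 43; max(0, 51 - 43) = 8.
Total collected = 0 + 0 + 0 + 4 + 8 = 12.

12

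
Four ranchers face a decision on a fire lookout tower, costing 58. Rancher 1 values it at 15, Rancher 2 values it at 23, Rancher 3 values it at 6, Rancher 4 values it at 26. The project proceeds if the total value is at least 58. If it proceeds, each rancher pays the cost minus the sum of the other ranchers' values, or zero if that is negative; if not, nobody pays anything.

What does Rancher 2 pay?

11

Total value 70 ≥ cost 58, so the project is built.
The other ranchers' values sum to 47.
Cost minus that sum is 58 - 47 = 11.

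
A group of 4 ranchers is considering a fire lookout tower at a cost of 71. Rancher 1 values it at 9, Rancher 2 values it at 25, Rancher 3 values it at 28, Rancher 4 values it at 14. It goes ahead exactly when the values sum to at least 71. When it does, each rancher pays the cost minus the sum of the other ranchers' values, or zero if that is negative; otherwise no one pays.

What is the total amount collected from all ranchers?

56

Total value 76 ≥ cost 71, so it is built.
Rancher 1: others sum to 67; max(0, 71 - 67) = 4.
Rancher 2: others sum to 51; max(0, 71 - 51) = 20.
Rancher 3: others sum to 48; max(0, 71 - 48) = 23.
Rancher 4: others sum to 62; max(0, 71 - 62) = 9.
Total collected = 4 + 20 + 23 + 9 = 56.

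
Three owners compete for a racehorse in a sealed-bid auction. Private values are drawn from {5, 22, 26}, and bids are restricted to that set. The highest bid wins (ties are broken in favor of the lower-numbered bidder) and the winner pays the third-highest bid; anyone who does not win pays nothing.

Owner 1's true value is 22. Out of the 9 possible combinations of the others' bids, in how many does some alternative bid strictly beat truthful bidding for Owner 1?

Others bid (5, 26): truth gives 0; bid 26 gives 17 > 0. Violating.
Others bid (26, 5): truth gives 0; bid 26 gives 17 > 0. Violating.
Others bid (5, 5): truth gives 17; no alternative beats it.
Others bid (5, 22): truth gives 17; no alternative beats it.
(Checking all 9 profiles: 2 have a profitable deviation, 7 do not.)

2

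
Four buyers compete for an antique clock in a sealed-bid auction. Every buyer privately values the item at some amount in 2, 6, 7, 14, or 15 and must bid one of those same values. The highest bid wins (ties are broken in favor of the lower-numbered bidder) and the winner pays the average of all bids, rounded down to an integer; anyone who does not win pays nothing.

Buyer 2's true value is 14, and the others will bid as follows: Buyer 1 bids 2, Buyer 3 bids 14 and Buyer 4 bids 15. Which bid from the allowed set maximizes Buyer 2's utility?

Bid 2: loses, pays 0, utility 0.
Bid 6: loses, pays 0, utility 0.
Bid 7: loses, pays 0, utility 0.
Bid 14: loses, pays 0, utility 0.
Bid 15: wins, pays 11, utility 14 - 11 = 3.
The best choice is 15 with utility 3.

15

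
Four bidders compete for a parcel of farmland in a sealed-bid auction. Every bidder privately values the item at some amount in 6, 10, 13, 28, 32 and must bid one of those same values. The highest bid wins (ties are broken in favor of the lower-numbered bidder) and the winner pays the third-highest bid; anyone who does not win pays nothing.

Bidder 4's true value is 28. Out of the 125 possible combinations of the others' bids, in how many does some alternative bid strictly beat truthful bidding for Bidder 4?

27

Others bid (6, 6, 28): truth gives 0; bid 32 gives 22 > 0. Violating.
Others bid (6, 10, 28): truth gives 0; bid 32 gives 18 > 0. Violating.
Others bid (6, 13, 28): truth gives 0; bid 32 gives 15 > 0. Violating.
Others bid (6, 28, 6): truth gives 0; bid 32 gives 22 > 0. Violating.
Others bid (6, 6, 6): truth gives 22; no alternative beats it.
Others bid (6, 6, 10): truth gives 22; no alternative beats it.
(Checking all 125 profiles: 27 have a profitable deviation, 98 do not.)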